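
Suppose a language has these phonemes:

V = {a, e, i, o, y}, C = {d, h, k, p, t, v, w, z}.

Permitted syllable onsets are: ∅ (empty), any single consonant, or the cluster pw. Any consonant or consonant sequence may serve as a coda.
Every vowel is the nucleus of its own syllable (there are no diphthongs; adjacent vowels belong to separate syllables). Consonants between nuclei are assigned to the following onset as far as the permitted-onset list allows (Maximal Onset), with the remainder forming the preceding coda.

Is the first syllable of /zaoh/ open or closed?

open

Vowels present: a, o; each is a nucleus, giving 2 syllables.
Between /a/ (V1) and /o/ (V2): hiatus — the boundary sits between the two vowels.
Result: za.oh.
Syllable 1 is /za/; it ends in its nucleus with no coda, so it is open.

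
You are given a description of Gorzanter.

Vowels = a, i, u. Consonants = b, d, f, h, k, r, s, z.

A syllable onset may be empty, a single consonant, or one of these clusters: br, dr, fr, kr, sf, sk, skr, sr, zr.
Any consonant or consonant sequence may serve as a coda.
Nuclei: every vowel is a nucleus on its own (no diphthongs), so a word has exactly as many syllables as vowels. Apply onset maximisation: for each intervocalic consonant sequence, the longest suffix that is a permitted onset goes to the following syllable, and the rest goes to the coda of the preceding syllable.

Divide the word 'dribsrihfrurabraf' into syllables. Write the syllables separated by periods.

drib.srih.fru.ra.braf

Vowels present: i, i, u, a, a; each is a nucleus, giving 5 syllables.
/i…i/ gap (V1→V2): cluster /bsr/ — the longest permitted-onset suffix is /sr/; onset = /sr/, preceding coda = /b/.
/i…u/ gap (V2→V3): /hfr/ splits as /h/ + /fr/ (/fr/ is the longest suffix that is a licit onset).
/u…a/ gap (V3→V4): just /r/ — single C goes to the following onset.
/a…a/ gap (V4→V5): cluster /br/ — /br/ is itself a permitted onset, so the whole cluster goes right; preceding coda = ∅.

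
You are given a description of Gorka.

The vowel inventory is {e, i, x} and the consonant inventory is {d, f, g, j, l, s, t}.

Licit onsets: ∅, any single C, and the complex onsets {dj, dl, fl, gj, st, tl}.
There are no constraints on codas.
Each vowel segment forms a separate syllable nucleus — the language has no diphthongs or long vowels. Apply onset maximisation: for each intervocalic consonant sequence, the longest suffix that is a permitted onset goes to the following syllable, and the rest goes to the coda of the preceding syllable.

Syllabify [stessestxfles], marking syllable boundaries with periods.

Nuclei (vowels): e, e, x, e → 4 syllables.
V1 /e/ – V2 /e/: /ss/; trying suffixes from longest down, /s/ is the first permitted one, so coda /s/ | onset /s/.
V2 /e/ – V3 /x/: /st/ is a licit onset in full, so it all attaches to the next syllable.
V3 /x/ – V4 /e/: cluster /fl/ — /fl/ is itself a permitted onset, so the whole cluster goes right; preceding coda = ∅.

stes.se.stx.fles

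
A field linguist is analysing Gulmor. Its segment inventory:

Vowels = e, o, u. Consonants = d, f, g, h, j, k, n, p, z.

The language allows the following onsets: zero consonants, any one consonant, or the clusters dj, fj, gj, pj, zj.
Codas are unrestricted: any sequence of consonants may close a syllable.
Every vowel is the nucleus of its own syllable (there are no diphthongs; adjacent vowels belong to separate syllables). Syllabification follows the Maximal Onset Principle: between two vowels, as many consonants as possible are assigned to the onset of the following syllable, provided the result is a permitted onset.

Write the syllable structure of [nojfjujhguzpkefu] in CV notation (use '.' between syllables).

CVC.CCVCC.CVCC.CV.CV

Nuclei (vowels): o, u, u, e, u → 5 syllables.
V1 /o/ – V2 /u/: /jfj/; trying suffixes from longest down, /fj/ is the first permitted one, so coda /j/ | onset /fj/.
V2 /u/ – V3 /u/: /jhg/ — longest licit onset from the right is /g/, leaving /jh/ as coda.
V3 /u/ – V4 /e/: /zpk/; trying suffixes from longest down, /k/ is the first permitted one, so coda /zp/ | onset /k/.
V4 /e/ – V5 /u/: /f/ is a single consonant, so it becomes the next onset.
So the parse is noj.fjujh.guzp.ke.fu.
Mapping each syllable to C/V: /noj/ → CVC, /fjujh/ → CCVCC, /guzp/ → CVCC, /ke/ → CV, /fu/ → CV.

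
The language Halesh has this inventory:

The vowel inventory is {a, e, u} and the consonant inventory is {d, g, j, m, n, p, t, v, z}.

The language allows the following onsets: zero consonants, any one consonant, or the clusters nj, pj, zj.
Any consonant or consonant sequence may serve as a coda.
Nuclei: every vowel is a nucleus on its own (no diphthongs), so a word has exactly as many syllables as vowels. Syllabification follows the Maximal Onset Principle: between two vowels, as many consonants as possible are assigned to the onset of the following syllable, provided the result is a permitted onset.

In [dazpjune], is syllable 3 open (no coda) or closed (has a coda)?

open

Vowels present: a, u, e; each is a nucleus, giving 3 syllables.
/a…u/ gap (V1→V2): cluster /zpj/ — the longest permitted-onset suffix is /pj/; onset = /pj/, preceding coda = /z/.
/u…e/ gap (V2→V3): /n/ is a single consonant, so it becomes the next onset.
So the parse is daz.pju.ne.
Syllable 3 is /ne/; it ends in its nucleus with no coda, so it is open.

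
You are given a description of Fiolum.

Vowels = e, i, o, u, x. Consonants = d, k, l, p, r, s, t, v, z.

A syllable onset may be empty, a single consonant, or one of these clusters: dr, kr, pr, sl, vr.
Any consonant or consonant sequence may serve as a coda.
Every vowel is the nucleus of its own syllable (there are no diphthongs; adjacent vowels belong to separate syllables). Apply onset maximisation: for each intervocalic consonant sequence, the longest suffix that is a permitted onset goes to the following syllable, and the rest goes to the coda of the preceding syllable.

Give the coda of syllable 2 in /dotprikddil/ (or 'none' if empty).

Nuclei (vowels): o, i, i → 3 syllables.
Between /o/ (V1) and /i/ (V2): cluster /tpr/ — the longest permitted-onset suffix is /pr/; onset = /pr/, preceding coda = /t/.
Between /i/ (V2) and /i/ (V3): /kdd/; trying suffixes from longest down, /d/ is the first permitted one, so coda /kd/ | onset /d/.
So the parse is dot.prikd.dil.
Syllable 2 is /prikd/: onset /pr/, nucleus /i/, coda /kd/.

kd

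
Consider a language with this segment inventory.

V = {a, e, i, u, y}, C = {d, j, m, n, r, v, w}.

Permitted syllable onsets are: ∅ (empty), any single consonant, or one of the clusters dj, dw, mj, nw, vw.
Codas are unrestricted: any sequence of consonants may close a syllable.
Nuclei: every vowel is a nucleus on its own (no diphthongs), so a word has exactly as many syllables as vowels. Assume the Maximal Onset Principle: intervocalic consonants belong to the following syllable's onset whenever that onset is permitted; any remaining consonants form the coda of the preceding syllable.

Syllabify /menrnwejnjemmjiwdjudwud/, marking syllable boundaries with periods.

menr.nwejn.jem.mjiw.dju.dwud

Vowels present: e, e, e, i, u, u; each is a nucleus, giving 6 syllables.
V1 /e/ – V2 /e/: /nrnw/; trying suffixes from longest down, /nw/ is the first permitted one, so coda /nr/ | onset /nw/.
V2 /e/ – V3 /e/: /jnj/ splits as /jn/ + /j/ (/j/ is the longest suffix that is a licit onset).
V3 /e/ – V4 /i/: /mmj/ splits as /m/ + /mj/ (/mj/ is the longest suffix that is a licit onset).
V4 /i/ – V5 /u/: /wdj/ — longest licit onset from the right is /dj/, leaving /w/ as coda.
V5 /u/ – V6 /u/: /dw/ is a licit onset in full, so it all attaches to the next syllable.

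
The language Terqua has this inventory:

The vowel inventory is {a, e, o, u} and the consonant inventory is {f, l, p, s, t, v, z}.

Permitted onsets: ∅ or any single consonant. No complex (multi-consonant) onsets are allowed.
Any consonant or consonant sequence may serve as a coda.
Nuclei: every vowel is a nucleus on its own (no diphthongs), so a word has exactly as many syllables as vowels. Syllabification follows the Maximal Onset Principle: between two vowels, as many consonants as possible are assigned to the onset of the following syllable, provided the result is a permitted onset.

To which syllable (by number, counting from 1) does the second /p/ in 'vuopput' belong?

Vowels present: u, o, u; each is a nucleus, giving 3 syllables.
σ1/σ2 boundary: nothing intervenes; syllable break is V.V.
σ2/σ3 boundary: /pp/; trying suffixes from longest down, /p/ is the first permitted one, so coda /p/ | onset /p/.
Putting it together: vu.op.put.
The second /p/ is in the onset of syllable 3 (/put/).

3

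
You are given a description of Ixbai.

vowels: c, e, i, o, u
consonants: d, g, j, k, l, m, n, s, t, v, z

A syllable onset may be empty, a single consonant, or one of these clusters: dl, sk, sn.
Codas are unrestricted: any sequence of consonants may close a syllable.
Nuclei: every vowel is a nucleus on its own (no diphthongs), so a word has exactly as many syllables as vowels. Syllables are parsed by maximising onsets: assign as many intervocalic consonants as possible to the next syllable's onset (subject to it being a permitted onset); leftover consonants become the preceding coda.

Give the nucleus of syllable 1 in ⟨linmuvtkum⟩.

i

Nuclei (vowels): i, u, u → 3 syllables.
The first nucleus (vowel 1 from the left) is /i/.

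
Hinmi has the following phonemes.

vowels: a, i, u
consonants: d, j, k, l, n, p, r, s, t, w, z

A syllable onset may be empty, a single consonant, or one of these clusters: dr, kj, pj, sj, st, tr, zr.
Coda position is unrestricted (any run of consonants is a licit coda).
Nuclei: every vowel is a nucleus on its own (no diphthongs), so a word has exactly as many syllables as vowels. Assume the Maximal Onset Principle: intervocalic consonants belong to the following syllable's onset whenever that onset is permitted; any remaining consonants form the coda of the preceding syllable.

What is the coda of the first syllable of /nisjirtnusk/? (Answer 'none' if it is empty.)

none

The vowels are i, i, u — 3 nuclei, so 3 syllables.
/i…i/ gap (V1→V2): /sj/ — entire cluster is a permitted onset → onset /sj/, coda ∅.
/i…u/ gap (V2→V3): /rtn/ — longest licit onset from the right is /n/, leaving /rt/ as coda.
So the parse is ni.sjirt.nusk.
Syllable 1 is /ni/: onset /n/, nucleus /i/, coda ∅.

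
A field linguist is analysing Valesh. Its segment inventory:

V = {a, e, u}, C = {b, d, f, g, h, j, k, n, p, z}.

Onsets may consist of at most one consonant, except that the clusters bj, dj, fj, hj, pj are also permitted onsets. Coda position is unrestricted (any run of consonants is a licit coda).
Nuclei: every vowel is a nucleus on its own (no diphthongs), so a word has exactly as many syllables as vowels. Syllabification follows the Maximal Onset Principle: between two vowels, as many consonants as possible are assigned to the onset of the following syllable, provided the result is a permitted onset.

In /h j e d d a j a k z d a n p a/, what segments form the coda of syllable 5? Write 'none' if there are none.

The vowels are e, a, a, a, a — 5 nuclei, so 5 syllables.
V1 /e/ – V2 /a/: /dd/ — longest licit onset from the right is /d/, leaving /d/ as coda.
V2 /a/ – V3 /a/: /j/ → onset of the next syllable (single consonants are always licit onsets).
V3 /a/ – V4 /a/: /kzd/ — longest licit onset from the right is /d/, leaving /kz/ as coda.
V4 /a/ – V5 /a/: /np/ splits as /n/ + /p/ (/p/ is the longest suffix that is a licit onset).
Result: hjed.da.jakz.dan.pa.
Syllable 5 is /pa/: onset /p/, nucleus /a/, coda ∅.

none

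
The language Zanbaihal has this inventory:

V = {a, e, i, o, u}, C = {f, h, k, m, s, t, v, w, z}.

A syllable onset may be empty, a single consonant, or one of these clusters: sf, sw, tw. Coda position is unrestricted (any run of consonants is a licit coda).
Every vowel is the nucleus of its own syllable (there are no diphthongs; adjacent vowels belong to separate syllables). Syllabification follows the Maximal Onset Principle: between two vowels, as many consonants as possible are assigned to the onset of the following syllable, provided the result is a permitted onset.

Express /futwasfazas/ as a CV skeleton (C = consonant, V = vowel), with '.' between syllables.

CV.CCV.CCV.CVC

Vowels present: u, a, a, a; each is a nucleus, giving 4 syllables.
/u…a/ gap (V1→V2): /tw/ is a licit onset in full, so it all attaches to the next syllable.
/a…a/ gap (V2→V3): cluster /sf/ — /sf/ is itself a permitted onset, so the whole cluster goes right; preceding coda = ∅.
/a…a/ gap (V3→V4): /z/ is a single consonant, so it becomes the next onset.
Putting it together: fu.twa.sfa.zas.
Mapping each syllable to C/V: /fu/ → CV, /twa/ → CCV, /sfa/ → CCV, /zas/ → CVC.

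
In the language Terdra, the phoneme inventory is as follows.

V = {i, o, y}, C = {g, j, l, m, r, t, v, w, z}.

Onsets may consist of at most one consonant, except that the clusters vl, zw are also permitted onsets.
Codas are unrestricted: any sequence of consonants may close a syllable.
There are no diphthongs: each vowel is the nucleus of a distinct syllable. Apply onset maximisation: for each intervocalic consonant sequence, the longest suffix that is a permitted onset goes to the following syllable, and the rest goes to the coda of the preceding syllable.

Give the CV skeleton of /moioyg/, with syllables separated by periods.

CV.V.V.VC

The vowels are o, i, o, y — 4 nuclei, so 4 syllables.
σ1/σ2 boundary: hiatus — the boundary sits between the two vowels.
σ2/σ3 boundary: nothing intervenes; syllable break is V.V.
σ3/σ4 boundary: hiatus — the boundary sits between the two vowels.
Syllabification: mo.i.o.yg.
Mapping each syllable to C/V: /mo/ → CV, /i/ → V, /o/ → V, /yg/ → VC.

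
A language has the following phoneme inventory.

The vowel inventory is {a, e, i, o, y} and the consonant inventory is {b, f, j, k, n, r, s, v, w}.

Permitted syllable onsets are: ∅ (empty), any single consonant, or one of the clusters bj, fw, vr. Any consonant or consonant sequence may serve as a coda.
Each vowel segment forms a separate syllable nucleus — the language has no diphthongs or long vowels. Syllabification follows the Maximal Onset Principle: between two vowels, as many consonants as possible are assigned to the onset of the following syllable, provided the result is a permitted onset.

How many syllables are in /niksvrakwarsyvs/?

4

Nuclei (vowels): i, a, a, y → 4 syllables.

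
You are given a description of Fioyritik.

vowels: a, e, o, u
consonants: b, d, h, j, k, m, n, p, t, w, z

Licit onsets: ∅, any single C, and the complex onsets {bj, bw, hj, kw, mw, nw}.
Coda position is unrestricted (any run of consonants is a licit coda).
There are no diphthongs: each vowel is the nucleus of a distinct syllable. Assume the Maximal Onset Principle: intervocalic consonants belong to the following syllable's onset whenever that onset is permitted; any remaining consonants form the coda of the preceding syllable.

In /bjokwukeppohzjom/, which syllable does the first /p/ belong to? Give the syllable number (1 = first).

3

Nuclei (vowels): o, u, e, o, o → 5 syllables.
Between /o/ (V1) and /u/ (V2): /kw/ is a licit onset in full, so it all attaches to the next syllable.
Between /u/ (V2) and /e/ (V3): /k/ is a single consonant, so it becomes the next onset.
Between /e/ (V3) and /o/ (V4): cluster /pp/ — the longest permitted-onset suffix is /p/; onset = /p/, preceding coda = /p/.
Between /o/ (V4) and /o/ (V5): /hzj/ — longest licit onset from the right is /j/, leaving /hz/ as coda.
So the parse is bjo.kwu.kep.pohz.jom.
The first /p/ is in the coda of syllable 3 (/kep/).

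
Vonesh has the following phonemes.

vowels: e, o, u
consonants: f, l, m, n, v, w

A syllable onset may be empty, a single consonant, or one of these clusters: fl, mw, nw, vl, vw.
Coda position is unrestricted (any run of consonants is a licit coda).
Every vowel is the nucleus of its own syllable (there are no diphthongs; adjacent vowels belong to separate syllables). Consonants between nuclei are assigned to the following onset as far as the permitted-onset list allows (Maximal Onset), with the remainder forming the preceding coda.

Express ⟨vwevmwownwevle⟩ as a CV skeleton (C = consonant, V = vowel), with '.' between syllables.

CCVC.CCVC.CCV.CCV

Vowels present: e, o, e, e; each is a nucleus, giving 4 syllables.
V1 /e/ – V2 /o/: cluster /vmw/ — the longest permitted-onset suffix is /mw/; onset = /mw/, preceding coda = /v/.
V2 /o/ – V3 /e/: /wnw/; trying suffixes from longest down, /nw/ is the first permitted one, so coda /w/ | onset /nw/.
V3 /e/ – V4 /e/: /vl/ is a licit onset in full, so it all attaches to the next syllable.
Syllabification: vwev.mwow.nwe.vle.
Mapping each syllable to C/V: /vwev/ → CCVC, /mwow/ → CCVC, /nwe/ → CCV, /vle/ → CCV.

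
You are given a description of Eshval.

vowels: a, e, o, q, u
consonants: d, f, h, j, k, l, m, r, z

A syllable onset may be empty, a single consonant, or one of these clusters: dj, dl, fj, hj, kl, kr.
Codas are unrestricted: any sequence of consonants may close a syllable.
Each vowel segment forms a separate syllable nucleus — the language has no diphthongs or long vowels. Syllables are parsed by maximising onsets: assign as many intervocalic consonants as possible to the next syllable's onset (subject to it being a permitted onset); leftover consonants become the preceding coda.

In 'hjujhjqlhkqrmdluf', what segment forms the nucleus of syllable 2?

q

Vowels present: u, q, q, u; each is a nucleus, giving 4 syllables.
The second nucleus (vowel 2 from the left) is /q/.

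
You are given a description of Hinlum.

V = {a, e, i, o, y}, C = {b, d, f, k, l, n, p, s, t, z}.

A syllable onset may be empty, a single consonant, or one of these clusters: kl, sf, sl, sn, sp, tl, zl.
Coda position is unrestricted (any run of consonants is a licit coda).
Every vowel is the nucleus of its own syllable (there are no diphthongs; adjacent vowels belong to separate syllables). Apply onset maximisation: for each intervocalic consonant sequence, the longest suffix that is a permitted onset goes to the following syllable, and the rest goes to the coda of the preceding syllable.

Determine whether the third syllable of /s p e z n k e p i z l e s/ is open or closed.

open

Nuclei (vowels): e, e, i, e → 4 syllables.
σ1/σ2 boundary: /znk/ splits as /zn/ + /k/ (/k/ is the longest suffix that is a licit onset).
σ2/σ3 boundary: just /p/ — single C goes to the following onset.
σ3/σ4 boundary: /zl/ is a licit onset in full, so it all attaches to the next syllable.
Putting it together: spezn.ke.pi.zles.
Syllable 3 is /pi/; it ends in its nucleus with no coda, so it is open.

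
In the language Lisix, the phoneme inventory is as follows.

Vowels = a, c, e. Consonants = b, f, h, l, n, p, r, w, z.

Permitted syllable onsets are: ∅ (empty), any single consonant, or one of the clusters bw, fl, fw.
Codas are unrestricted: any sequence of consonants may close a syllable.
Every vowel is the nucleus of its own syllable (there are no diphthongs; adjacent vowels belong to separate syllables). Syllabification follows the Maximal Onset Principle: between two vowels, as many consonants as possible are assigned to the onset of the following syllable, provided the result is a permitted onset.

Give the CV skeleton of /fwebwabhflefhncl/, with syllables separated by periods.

The vowels are e, a, e, c — 4 nuclei, so 4 syllables.
/e…a/ gap (V1→V2): /bw/ is a licit onset in full, so it all attaches to the next syllable.
/a…e/ gap (V2→V3): cluster /bhfl/ — the longest permitted-onset suffix is /fl/; onset = /fl/, preceding coda = /bh/.
/e…c/ gap (V3→V4): /fhn/ — longest licit onset from the right is /n/, leaving /fh/ as coda.
Syllabification: fwe.bwabh.flefh.ncl.
Mapping each syllable to C/V: /fwe/ → CCV, /bwabh/ → CCVCC, /flefh/ → CCVCC, /ncl/ → CVC.

CCV.CCVCC.CCVCC.CVC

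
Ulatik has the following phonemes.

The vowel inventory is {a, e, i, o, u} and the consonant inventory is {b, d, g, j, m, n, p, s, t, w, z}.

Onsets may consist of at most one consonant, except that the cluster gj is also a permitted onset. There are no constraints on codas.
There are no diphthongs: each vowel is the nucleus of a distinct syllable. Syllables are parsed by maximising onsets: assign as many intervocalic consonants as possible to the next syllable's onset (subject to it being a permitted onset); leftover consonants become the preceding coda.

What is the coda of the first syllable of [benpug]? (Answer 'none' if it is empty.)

The vowels are e, u — 2 nuclei, so 2 syllables.
V1 /e/ – V2 /u/: /np/ splits as /n/ + /p/ (/p/ is the longest suffix that is a licit onset).
Result: ben.pug.
Syllable 1 is /ben/: onset /b/, nucleus /e/, coda /n/.

n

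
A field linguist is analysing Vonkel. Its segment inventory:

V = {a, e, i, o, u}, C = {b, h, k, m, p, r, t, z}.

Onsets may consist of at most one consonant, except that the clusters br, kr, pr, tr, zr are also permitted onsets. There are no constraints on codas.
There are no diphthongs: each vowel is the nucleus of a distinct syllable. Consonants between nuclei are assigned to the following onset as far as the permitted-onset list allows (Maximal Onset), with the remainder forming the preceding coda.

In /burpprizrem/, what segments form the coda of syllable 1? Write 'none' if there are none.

rp

The vowels are u, i, e — 3 nuclei, so 3 syllables.
Between /u/ (V1) and /i/ (V2): /rppr/ splits as /rp/ + /pr/ (/pr/ is the longest suffix that is a licit onset).
Between /i/ (V2) and /e/ (V3): /zr/ is a licit onset in full, so it all attaches to the next syllable.
Syllabification: burp.pri.zrem.
Syllable 1 is /burp/: onset /b/, nucleus /u/, coda /rp/.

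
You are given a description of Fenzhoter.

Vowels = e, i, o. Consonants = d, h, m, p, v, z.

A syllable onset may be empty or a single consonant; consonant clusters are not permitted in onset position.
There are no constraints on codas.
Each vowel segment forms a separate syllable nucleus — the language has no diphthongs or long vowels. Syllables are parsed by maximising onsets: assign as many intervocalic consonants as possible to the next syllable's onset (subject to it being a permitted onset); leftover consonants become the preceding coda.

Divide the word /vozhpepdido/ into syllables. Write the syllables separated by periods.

The vowels are o, e, i, o — 4 nuclei, so 4 syllables.
σ1/σ2 boundary: /zhp/; trying suffixes from longest down, /p/ is the first permitted one, so coda /zh/ | onset /p/.
σ2/σ3 boundary: /pd/ — longest licit onset from the right is /d/, leaving /p/ as coda.
σ3/σ4 boundary: /d/ is a single consonant, so it becomes the next onset.

vozh.pep.di.do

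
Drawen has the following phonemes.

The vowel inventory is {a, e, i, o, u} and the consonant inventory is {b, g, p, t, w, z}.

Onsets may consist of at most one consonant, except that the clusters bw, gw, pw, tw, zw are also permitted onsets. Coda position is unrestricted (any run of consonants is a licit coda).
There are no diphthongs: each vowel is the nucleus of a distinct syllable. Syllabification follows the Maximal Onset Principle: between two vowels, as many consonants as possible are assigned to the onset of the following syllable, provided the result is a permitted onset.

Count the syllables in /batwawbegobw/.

4

The vowels are a, a, e, o — 4 nuclei, so 4 syllables.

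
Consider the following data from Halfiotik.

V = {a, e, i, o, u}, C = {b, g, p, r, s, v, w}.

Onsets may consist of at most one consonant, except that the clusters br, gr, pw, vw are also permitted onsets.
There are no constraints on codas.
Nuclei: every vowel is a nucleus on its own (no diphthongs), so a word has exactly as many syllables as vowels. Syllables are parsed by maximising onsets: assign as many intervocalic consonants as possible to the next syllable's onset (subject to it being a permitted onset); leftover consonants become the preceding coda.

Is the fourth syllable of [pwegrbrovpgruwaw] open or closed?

Vowels present: e, o, u, a; each is a nucleus, giving 4 syllables.
/e…o/ gap (V1→V2): cluster /grbr/ — the longest permitted-onset suffix is /br/; onset = /br/, preceding coda = /gr/.
/o…u/ gap (V2→V3): /vpgr/ splits as /vp/ + /gr/ (/gr/ is the longest suffix that is a licit onset).
/u…a/ gap (V3→V4): just /w/ — single C goes to the following onset.
Syllabification: pwegr.brovp.gru.waw.
Syllable 4 is /waw/ with coda /w/, so it is closed.

closed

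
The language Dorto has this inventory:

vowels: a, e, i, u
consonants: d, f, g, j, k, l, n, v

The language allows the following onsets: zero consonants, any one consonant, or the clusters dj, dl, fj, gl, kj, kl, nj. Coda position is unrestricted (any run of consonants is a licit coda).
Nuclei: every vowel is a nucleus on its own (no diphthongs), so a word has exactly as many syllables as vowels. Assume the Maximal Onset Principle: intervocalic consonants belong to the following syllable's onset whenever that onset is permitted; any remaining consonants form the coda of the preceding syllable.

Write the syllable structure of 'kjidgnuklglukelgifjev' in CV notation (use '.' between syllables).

CCVCC.CVCC.CCV.CVC.CV.CCVC

Vowels present: i, u, u, e, i, e; each is a nucleus, giving 6 syllables.
/i…u/ gap (V1→V2): cluster /dgn/ — the longest permitted-onset suffix is /n/; onset = /n/, preceding coda = /dg/.
/u…u/ gap (V2→V3): cluster /klgl/ — the longest permitted-onset suffix is /gl/; onset = /gl/, preceding coda = /kl/.
/u…e/ gap (V3→V4): /k/ is a single consonant, so it becomes the next onset.
/e…i/ gap (V4→V5): /lg/ — longest licit onset from the right is /g/, leaving /l/ as coda.
/i…e/ gap (V5→V6): /fj/ is a licit onset in full, so it all attaches to the next syllable.
So the parse is kjidg.nukl.glu.kel.gi.fjev.
Mapping each syllable to C/V: /kjidg/ → CCVCC, /nukl/ → CVCC, /glu/ → CCV, /kel/ → CVC, /gi/ → CV, /fjev/ → CCVC.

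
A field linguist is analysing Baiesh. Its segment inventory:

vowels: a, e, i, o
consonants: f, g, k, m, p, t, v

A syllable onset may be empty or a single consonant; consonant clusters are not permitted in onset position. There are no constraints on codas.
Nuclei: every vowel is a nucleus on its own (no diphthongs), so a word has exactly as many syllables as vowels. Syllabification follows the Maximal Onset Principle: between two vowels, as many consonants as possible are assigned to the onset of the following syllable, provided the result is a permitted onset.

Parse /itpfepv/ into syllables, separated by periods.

itp.fepv

Nuclei (vowels): i, e → 2 syllables.
V1 /i/ – V2 /e/: /tpf/; trying suffixes from longest down, /f/ is the first permitted one, so coda /tp/ | onset /f/.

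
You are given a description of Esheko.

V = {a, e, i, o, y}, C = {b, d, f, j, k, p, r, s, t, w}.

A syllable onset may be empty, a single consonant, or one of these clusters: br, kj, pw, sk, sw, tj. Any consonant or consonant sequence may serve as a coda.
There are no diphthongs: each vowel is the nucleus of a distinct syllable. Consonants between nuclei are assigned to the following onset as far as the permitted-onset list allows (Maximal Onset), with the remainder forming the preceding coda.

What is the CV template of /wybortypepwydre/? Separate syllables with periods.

Nuclei (vowels): y, o, y, e, y, e → 6 syllables.
V1 /y/ – V2 /o/: /b/ is a single consonant, so it becomes the next onset.
V2 /o/ – V3 /y/: /rt/ splits as /r/ + /t/ (/t/ is the longest suffix that is a licit onset).
V3 /y/ – V4 /e/: /p/ is a single consonant, so it becomes the next onset.
V4 /e/ – V5 /y/: /pw/ — entire cluster is a permitted onset → onset /pw/, coda ∅.
V5 /y/ – V6 /e/: /dr/ splits as /d/ + /r/ (/r/ is the longest suffix that is a licit onset).
Syllabification: wy.bor.ty.pe.pwyd.re.
Mapping each syllable to C/V: /wy/ → CV, /bor/ → CVC, /ty/ → CV, /pe/ → CV, /pwyd/ → CCVC, /re/ → CV.

CV.CVC.CV.CV.CCVC.CV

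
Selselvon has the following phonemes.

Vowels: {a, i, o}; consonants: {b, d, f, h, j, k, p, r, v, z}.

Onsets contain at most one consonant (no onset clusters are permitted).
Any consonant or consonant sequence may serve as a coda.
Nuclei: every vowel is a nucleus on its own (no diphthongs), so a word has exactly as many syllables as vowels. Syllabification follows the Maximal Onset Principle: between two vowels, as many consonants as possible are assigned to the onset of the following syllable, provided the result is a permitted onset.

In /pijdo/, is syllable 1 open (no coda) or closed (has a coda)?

closed

The vowels are i, o — 2 nuclei, so 2 syllables.
/i…o/ gap (V1→V2): /jd/ splits as /j/ + /d/ (/d/ is the longest suffix that is a licit onset).
So the parse is pij.do.
Syllable 1 is /pij/ with coda /j/, so it is closed.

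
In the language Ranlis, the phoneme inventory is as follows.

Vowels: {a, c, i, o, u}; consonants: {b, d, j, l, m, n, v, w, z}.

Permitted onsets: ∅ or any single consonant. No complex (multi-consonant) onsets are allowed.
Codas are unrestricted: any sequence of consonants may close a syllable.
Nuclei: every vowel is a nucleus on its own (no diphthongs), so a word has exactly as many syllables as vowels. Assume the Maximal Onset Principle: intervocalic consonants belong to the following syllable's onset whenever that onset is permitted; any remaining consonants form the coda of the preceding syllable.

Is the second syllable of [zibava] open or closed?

Nuclei (vowels): i, a, a → 3 syllables.
/i…a/ gap (V1→V2): just /b/ — single C goes to the following onset.
/a…a/ gap (V2→V3): /v/ is a single consonant, so it becomes the next onset.
So the parse is zi.ba.va.
Syllable 2 is /ba/; it ends in its nucleus with no coda, so it is open.

open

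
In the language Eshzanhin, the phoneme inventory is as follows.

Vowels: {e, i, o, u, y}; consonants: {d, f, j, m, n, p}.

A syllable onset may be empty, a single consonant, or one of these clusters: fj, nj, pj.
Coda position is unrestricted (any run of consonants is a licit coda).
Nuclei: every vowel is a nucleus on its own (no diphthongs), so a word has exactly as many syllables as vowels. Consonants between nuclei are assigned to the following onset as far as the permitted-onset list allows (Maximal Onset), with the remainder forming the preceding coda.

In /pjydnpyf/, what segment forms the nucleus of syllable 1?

y

Vowels present: y, y; each is a nucleus, giving 2 syllables.
The first nucleus (vowel 1 from the left) is /y/.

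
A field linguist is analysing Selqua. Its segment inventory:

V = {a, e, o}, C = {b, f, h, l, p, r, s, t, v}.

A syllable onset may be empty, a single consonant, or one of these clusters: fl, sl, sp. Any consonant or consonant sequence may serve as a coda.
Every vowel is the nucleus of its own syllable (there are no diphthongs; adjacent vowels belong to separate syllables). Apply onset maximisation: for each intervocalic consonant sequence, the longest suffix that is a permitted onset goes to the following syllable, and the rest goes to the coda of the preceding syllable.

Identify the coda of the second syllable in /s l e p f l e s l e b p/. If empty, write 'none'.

Vowels present: e, e, e; each is a nucleus, giving 3 syllables.
/e…e/ gap (V1→V2): cluster /pfl/ — the longest permitted-onset suffix is /fl/; onset = /fl/, preceding coda = /p/.
/e…e/ gap (V2→V3): /sl/ is a licit onset in full, so it all attaches to the next syllable.
Syllabification: slep.fle.slebp.
Syllable 2 is /fle/: onset /fl/, nucleus /e/, coda ∅.

none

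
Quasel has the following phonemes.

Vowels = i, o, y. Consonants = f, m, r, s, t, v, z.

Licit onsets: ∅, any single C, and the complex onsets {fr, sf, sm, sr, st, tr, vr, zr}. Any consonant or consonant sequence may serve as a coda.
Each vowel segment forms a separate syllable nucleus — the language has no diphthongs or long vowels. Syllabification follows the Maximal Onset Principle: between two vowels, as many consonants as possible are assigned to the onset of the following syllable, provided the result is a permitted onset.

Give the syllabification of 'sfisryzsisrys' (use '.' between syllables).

sfi.sryz.si.srys

The vowels are i, y, i, y — 4 nuclei, so 4 syllables.
σ1/σ2 boundary: /sr/ is a licit onset in full, so it all attaches to the next syllable.
σ2/σ3 boundary: cluster /zs/ — the longest permitted-onset suffix is /s/; onset = /s/, preceding coda = /z/.
σ3/σ4 boundary: cluster /sr/ — /sr/ is itself a permitted onset, so the whole cluster goes right; preceding coda = ∅.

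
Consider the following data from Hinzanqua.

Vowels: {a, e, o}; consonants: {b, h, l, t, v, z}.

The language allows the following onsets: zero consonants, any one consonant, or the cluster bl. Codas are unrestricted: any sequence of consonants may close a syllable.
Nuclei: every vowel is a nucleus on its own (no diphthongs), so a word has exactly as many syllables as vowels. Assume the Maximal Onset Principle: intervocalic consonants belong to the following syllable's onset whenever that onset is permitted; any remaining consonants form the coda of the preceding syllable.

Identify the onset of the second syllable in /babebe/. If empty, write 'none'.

b

The vowels are a, e, e — 3 nuclei, so 3 syllables.
V1 /a/ – V2 /e/: /b/ is a single consonant, so it becomes the next onset.
V2 /e/ – V3 /e/: /b/ is a single consonant, so it becomes the next onset.
Result: ba.be.be.
Syllable 2 is /be/: onset /b/, nucleus /e/, coda ∅.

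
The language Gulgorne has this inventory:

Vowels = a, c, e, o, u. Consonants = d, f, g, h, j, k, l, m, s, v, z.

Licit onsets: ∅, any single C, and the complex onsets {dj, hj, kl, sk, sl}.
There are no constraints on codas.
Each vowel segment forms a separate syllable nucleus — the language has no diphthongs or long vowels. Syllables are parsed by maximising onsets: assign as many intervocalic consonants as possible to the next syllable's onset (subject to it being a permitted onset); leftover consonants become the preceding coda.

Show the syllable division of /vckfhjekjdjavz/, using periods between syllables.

vckf.hjekj.djavz

Vowels present: c, e, a; each is a nucleus, giving 3 syllables.
V1 /c/ – V2 /e/: /kfhj/; trying suffixes from longest down, /hj/ is the first permitted one, so coda /kf/ | onset /hj/.
V2 /e/ – V3 /a/: /kjdj/ — longest licit onset from the right is /dj/, leaving /kj/ as coda.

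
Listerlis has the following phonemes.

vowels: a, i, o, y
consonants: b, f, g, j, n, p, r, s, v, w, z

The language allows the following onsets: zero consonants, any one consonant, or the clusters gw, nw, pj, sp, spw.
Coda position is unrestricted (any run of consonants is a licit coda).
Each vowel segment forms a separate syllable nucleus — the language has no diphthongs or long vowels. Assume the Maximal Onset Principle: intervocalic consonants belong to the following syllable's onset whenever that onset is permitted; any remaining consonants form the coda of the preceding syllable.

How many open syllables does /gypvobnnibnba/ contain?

1

Vowels present: y, o, i, a; each is a nucleus, giving 4 syllables.
Between /y/ (V1) and /o/ (V2): /pv/ splits as /p/ + /v/ (/v/ is the longest suffix that is a licit onset).
Between /o/ (V2) and /i/ (V3): /bnn/ splits as /bn/ + /n/ (/n/ is the longest suffix that is a licit onset).
Between /i/ (V3) and /a/ (V4): /bnb/; trying suffixes from longest down, /b/ is the first permitted one, so coda /bn/ | onset /b/.
So the parse is gyp.vobn.nibn.ba.
Classifying each syllable: /gyp/ (closed), /vobn/ (closed), /nibn/ (closed), /ba/ (open).
Open syllables: 1.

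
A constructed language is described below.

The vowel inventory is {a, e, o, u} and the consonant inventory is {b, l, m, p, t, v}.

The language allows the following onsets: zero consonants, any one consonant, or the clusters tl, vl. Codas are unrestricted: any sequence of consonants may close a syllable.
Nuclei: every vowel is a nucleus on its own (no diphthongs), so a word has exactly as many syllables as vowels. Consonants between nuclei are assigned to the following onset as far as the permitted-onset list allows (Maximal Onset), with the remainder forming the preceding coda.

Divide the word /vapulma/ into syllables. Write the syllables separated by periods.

va.pul.ma

Vowels present: a, u, a; each is a nucleus, giving 3 syllables.
/a…u/ gap (V1→V2): /p/ → onset of the next syllable (single consonants are always licit onsets).
/u…a/ gap (V2→V3): cluster /lm/ — the longest permitted-onset suffix is /m/; onset = /m/, preceding coda = /l/.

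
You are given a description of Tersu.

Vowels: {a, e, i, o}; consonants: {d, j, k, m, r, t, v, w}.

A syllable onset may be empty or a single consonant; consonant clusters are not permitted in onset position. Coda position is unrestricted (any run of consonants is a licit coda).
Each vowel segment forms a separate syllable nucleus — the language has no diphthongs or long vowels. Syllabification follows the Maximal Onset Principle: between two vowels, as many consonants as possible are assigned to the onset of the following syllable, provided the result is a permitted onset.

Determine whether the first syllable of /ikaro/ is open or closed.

open

The vowels are i, a, o — 3 nuclei, so 3 syllables.
V1 /i/ – V2 /a/: /k/ → onset of the next syllable (single consonants are always licit onsets).
V2 /a/ – V3 /o/: /r/ → onset of the next syllable (single consonants are always licit onsets).
Syllabification: i.ka.ro.
Syllable 1 is /i/; it ends in its nucleus with no coda, so it is open.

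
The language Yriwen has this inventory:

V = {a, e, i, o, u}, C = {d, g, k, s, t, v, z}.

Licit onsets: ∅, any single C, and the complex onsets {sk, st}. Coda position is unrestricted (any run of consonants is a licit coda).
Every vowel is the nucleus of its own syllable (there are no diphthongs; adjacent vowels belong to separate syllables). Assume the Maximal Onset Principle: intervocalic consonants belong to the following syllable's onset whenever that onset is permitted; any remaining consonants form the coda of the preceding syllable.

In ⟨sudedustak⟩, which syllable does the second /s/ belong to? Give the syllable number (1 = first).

4

Vowels present: u, e, u, a; each is a nucleus, giving 4 syllables.
/u…e/ gap (V1→V2): /d/ is a single consonant, so it becomes the next onset.
/e…u/ gap (V2→V3): just /d/ — single C goes to the following onset.
/u…a/ gap (V3→V4): cluster /st/ — /st/ is itself a permitted onset, so the whole cluster goes right; preceding coda = ∅.
So the parse is su.de.du.stak.
The second /s/ is in the onset of syllable 4 (/stak/).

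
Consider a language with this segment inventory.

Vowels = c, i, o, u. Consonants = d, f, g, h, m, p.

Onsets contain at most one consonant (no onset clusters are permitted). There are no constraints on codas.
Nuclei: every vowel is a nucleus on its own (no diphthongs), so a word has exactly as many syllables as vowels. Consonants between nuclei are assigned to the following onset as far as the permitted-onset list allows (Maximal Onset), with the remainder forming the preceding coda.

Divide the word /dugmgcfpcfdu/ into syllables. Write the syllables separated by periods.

dugm.gcf.pcf.du

Nuclei (vowels): u, c, c, u → 4 syllables.
Between /u/ (V1) and /c/ (V2): /gmg/; trying suffixes from longest down, /g/ is the first permitted one, so coda /gm/ | onset /g/.
Between /c/ (V2) and /c/ (V3): /fp/ — longest licit onset from the right is /p/, leaving /f/ as coda.
Between /c/ (V3) and /u/ (V4): cluster /fd/ — the longest permitted-onset suffix is /d/; onset = /d/, preceding coda = /f/.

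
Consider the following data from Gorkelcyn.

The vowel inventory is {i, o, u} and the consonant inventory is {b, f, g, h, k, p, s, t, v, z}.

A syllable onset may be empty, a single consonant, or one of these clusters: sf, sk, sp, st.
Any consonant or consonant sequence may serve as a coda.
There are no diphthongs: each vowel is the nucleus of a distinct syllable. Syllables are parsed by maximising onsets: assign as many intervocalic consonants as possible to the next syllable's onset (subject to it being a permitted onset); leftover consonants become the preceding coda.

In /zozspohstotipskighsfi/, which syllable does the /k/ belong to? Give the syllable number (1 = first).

The vowels are o, o, o, i, i, i — 6 nuclei, so 6 syllables.
/o…o/ gap (V1→V2): /zsp/ — longest licit onset from the right is /sp/, leaving /z/ as coda.
/o…o/ gap (V2→V3): cluster /hst/ — the longest permitted-onset suffix is /st/; onset = /st/, preceding coda = /h/.
/o…i/ gap (V3→V4): just /t/ — single C goes to the following onset.
/i…i/ gap (V4→V5): /psk/; trying suffixes from longest down, /sk/ is the first permitted one, so coda /p/ | onset /sk/.
/i…i/ gap (V5→V6): /ghsf/ — longest licit onset from the right is /sf/, leaving /gh/ as coda.
Result: zoz.spoh.sto.tip.skigh.sfi.
The /k/ is in the onset of syllable 5 (/skigh/).

5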